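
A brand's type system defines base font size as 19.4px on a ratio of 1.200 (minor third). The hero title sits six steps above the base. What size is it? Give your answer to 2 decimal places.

57.93px

19.4 × 1.200⁶ = 19.4 × 2.98598 ≈ 57.93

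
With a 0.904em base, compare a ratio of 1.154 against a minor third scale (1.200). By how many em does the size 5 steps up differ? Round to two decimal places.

At 1.154: 0.904 × 1.154⁵ = 1.8501em
Minor third: 0.904 × 1.200⁵ = 2.2494em
Difference: 2.2494 − 1.8501 = 0.3993em

0.40em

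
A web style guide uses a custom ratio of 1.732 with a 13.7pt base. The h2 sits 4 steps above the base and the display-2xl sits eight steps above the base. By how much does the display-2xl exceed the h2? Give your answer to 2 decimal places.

986.15pt

Step 4: 13.7 × 1.732⁴ = 123.2855pt
Step 8: 13.7 × 1.732⁸ = 1109.4396pt
Difference: 1109.4396 − 123.2855 = 986.1541pt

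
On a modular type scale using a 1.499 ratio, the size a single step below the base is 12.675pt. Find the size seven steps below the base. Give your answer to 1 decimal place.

The gap is -7 − (-1) = -6 steps, so the factor is 1.499^-6.
12.675 ÷ 1.499⁶ = 12.675 ÷ 11.34514 ≈ 1.117

1.1pt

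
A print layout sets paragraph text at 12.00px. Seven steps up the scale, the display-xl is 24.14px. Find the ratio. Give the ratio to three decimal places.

The ratio satisfies 12.00 × r⁷ = 24.14, so r = (24.14 / 12.00)^(1/7).
r = 2.0117^(1/7) ≈ 1.1050

1.105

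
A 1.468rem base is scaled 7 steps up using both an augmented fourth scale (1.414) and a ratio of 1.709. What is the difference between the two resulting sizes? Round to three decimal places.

Augmented fourth: 1.468 × 1.414⁷ = 16.59098rem
At 1.709: 1.468 × 1.709⁷ = 62.50583rem
Difference: 62.50583 − 16.59098 = 45.91485rem

45.915rem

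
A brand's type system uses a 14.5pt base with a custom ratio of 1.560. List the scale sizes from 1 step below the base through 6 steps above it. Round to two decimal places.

9.29pt, 14.50pt, 22.62pt, 35.29pt, 55.05pt, 85.87pt, 133.96pt, 208.99pt

Step -1: 14.5 ÷ 1.560 = 9.29
Step 0: 14.5pt
Step 1: 14.5 × 1.560 = 22.62
Step 2: 14.5 × 1.560² = 35.29
Step 3: 14.5 × 1.560³ = 55.05
Step 4: 14.5 × 1.560⁴ = 85.87
Step 5: 14.5 × 1.560⁵ = 133.96
Step 6: 14.5 × 1.560⁶ = 208.99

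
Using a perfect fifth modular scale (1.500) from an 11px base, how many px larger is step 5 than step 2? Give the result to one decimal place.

58.8px

Step 2: 11.0 × 1.500² = 24.750px
Step 5: 11.0 × 1.500⁵ = 83.531px
Difference: 83.531 − 24.750 = 58.781px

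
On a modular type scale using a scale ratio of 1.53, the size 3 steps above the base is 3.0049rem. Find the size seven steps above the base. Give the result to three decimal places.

16.466rem

The gap is 7 − (3) = 4 steps, so the factor is 1.53^4.
3.0049 × 1.53⁴ = 3.0049 × 5.47981 ≈ 16.466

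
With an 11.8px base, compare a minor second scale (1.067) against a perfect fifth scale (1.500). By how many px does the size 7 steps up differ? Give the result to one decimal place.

183.0px

Minor second: 11.8 × 1.067⁷ = 18.579px
Perfect fifth: 11.8 × 1.500⁷ = 201.614px
Difference: 201.614 − 18.579 = 183.035px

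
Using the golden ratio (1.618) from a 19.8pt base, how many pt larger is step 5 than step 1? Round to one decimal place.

Step 1: 19.8 × 1.618 = 32.036pt
Step 5: 19.8 × 1.618⁵ = 219.562pt
Difference: 219.562 − 32.036 = 187.526pt

187.5pt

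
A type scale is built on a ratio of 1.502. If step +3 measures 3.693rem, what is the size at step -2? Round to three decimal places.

0.483rem

3.693 ÷ 1.502⁵ = 3.693 ÷ 7.64451 ≈ 0.483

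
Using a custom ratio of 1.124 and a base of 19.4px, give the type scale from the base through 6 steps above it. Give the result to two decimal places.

19.40px, 21.81px, 24.51px, 27.55px, 30.96px, 34.80px, 39.12px

Step 0: 19.4px
Step 1: 19.4 × 1.124 = 21.81
Step 2: 19.4 × 1.124² = 24.51
Step 3: 19.4 × 1.124³ = 27.55
Step 4: 19.4 × 1.124⁴ = 30.96
Step 5: 19.4 × 1.124⁵ = 34.80
Step 6: 19.4 × 1.124⁶ = 39.12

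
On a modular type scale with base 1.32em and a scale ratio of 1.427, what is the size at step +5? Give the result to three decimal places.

Each step on a modular scale multiplies by the ratio, so the size n steps from the base is base × ratioⁿ.
1.32 × 1.427⁵ = 1.32 × 5.91725 ≈ 7.811

7.811em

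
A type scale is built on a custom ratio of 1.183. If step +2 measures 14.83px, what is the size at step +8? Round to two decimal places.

40.65px

14.83 × 1.183⁶ = 14.83 × 2.74100 ≈ 40.649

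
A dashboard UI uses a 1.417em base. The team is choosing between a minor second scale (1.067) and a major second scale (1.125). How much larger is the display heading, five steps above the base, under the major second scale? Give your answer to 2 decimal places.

Minor second: 1.417 × 1.067⁵ = 1.9597em
Major second: 1.417 × 1.125⁵ = 2.5535em
Difference: 2.5535 − 1.9597 = 0.5938em

0.59em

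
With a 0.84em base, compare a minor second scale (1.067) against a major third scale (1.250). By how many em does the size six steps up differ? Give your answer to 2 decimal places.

1.96em

Minor second: 0.84 × 1.067⁶ = 1.2396em
Major third: 0.84 × 1.250⁶ = 3.2043em
Difference: 3.2043 − 1.2396 = 1.9647em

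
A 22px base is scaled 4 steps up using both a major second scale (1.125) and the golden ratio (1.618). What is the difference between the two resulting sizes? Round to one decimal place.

115.5px

Major second: 22.0 × 1.125⁴ = 35.240px
Golden ratio: 22.0 × 1.618⁴ = 150.778px
Difference: 150.778 − 35.240 = 115.538px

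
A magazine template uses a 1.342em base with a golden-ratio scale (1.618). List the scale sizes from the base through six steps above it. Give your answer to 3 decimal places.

1.342em, 2.171em, 3.513em, 5.684em, 9.197em, 14.881em, 24.078em

Step 0: 1.342em
Step 1: 1.342 × 1.618 = 2.171
Step 2: 1.342 × 1.618² = 3.513
Step 3: 1.342 × 1.618³ = 5.684
Step 4: 1.342 × 1.618⁴ = 9.197
Step 5: 1.342 × 1.618⁵ = 14.881
Step 6: 1.342 × 1.618⁶ = 24.078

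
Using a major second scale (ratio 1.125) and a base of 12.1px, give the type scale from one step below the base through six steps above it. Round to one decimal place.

10.8px, 12.1px, 13.6px, 15.3px, 17.2px, 19.4px, 21.8px, 24.5px

Step -1: 12.1 ÷ 1.125 = 10.8
Step 0: 12.1px
Step 1: 12.1 × 1.125 = 13.6
Step 2: 12.1 × 1.125² = 15.3
Step 3: 12.1 × 1.125³ = 17.2
Step 4: 12.1 × 1.125⁴ = 19.4
Step 5: 12.1 × 1.125⁵ = 21.8
Step 6: 12.1 × 1.125⁶ = 24.5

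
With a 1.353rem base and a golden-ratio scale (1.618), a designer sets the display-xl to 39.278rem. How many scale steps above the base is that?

7

1.618ⁿ = 39.278 / 1.353 = 29.0303
n = ln(29.0303) / ln(1.618) = 3.3683 / 0.4812 ≈ 7.00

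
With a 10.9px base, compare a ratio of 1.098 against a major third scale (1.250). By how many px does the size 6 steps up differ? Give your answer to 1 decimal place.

22.5px

At 1.098: 10.9 × 1.098⁶ = 19.100px
Major third: 10.9 × 1.250⁶ = 41.580px
Difference: 41.580 − 19.100 = 22.480px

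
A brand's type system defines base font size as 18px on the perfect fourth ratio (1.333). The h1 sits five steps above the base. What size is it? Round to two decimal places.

75.76px

A modular type scale is a geometric sequence: sizeₙ = base × rⁿ.
18.0 × 1.333⁵ = 18.0 × 4.20873 ≈ 75.76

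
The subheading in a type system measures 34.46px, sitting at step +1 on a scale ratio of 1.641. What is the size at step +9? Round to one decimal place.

1812.1px

34.46 × 1.641⁸ = 34.46 × 52.58582 ≈ 1812.107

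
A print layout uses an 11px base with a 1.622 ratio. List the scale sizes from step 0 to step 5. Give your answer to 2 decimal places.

11.00px, 17.84px, 28.94px, 46.94px, 76.14px, 123.49px

Step 0: 11px
Step 1: 11.0 × 1.622 = 17.84
Step 2: 11.0 × 1.622² = 28.94
Step 3: 11.0 × 1.622³ = 46.94
Step 4: 11.0 × 1.622⁴ = 76.14
Step 5: 11.0 × 1.622⁵ = 123.49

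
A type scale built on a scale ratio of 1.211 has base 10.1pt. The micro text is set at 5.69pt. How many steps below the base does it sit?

3

1.211ⁿ = 10.1 / 5.69 = 1.7750
n = ln(1.7750) / ln(1.211) = 0.5738 / 0.1914 ≈ 3.00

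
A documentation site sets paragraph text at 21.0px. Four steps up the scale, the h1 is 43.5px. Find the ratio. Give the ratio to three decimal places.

1.200

r⁴ = 43.5 / 21.0, so r = (43.5/21.0)^(1/4).
r = 2.0714^(1/4) ≈ 1.1997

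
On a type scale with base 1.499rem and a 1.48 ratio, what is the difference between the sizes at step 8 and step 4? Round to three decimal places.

Step 4: 1.499 × 1.48⁴ = 7.19198rem
Step 8: 1.499 × 1.48⁸ = 34.50606rem
Difference: 34.50606 − 7.19198 = 27.31408rem

27.314rem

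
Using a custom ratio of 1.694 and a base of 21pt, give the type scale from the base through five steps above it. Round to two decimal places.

21.00pt, 35.57pt, 60.26pt, 102.08pt, 172.93pt, 292.95pt

Step 0: 21pt
Step 1: 21.0 × 1.694 = 35.57
Step 2: 21.0 × 1.694² = 60.26
Step 3: 21.0 × 1.694³ = 102.08
Step 4: 21.0 × 1.694⁴ = 172.93
Step 5: 21.0 × 1.694⁵ = 292.95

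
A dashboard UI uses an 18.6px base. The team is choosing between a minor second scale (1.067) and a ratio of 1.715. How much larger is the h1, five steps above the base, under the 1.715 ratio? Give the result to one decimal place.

Minor second: 18.6 × 1.067⁵ = 25.724px
At 1.715: 18.6 × 1.715⁵ = 275.952px
Difference: 275.952 − 25.724 = 250.228px

250.2px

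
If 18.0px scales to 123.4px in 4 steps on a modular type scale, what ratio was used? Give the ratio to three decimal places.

r⁴ = 123.4 / 18.0, so r = (123.4/18.0)^(1/4).
r = 6.8556^(1/4) ≈ 1.6181

1.618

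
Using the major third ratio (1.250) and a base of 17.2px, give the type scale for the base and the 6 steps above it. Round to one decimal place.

17.2px, 21.5px, 26.9px, 33.6px, 42.0px, 52.5px, 65.6px

Step 0: 17.2px
Step 1: 17.2 × 1.250 = 21.5
Step 2: 17.2 × 1.250² = 26.9
Step 3: 17.2 × 1.250³ = 33.6
Step 4: 17.2 × 1.250⁴ = 42.0
Step 5: 17.2 × 1.250⁵ = 52.5
Step 6: 17.2 × 1.250⁶ = 65.6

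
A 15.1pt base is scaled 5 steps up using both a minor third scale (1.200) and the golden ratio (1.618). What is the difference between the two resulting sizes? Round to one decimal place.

Minor third: 15.1 × 1.200⁵ = 37.574pt
Golden ratio: 15.1 × 1.618⁵ = 167.444pt
Difference: 167.444 − 37.574 = 129.870pt

129.9pt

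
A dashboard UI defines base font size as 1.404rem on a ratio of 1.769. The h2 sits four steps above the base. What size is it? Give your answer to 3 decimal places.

13.749rem

1.404 × 1.769⁴ = 1.404 × 9.79290 ≈ 13.749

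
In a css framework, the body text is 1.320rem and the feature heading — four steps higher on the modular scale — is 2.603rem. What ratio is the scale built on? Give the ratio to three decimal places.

1.185

The ratio satisfies 1.320 × r⁴ = 2.603, so r = (2.603 / 1.320)^(1/4).
r = 1.9720^(1/4) ≈ 1.1850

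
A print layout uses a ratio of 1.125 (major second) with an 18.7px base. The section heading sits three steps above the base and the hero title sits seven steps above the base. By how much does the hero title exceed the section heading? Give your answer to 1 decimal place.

Step 3: 18.7 × 1.125³ = 26.626px
Step 7: 18.7 × 1.125⁷ = 42.649px
Difference: 42.649 − 26.626 = 16.023px

16.0px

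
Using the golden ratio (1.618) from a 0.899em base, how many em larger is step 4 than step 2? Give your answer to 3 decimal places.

3.808em

Step 2: 0.899 × 1.618² = 2.35351em
Step 4: 0.899 × 1.618⁴ = 6.16132em
Difference: 6.16132 − 2.35351 = 3.80781em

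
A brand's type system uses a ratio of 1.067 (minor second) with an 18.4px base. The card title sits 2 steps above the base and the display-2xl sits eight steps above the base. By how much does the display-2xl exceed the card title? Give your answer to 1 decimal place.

Step 2: 18.4 × 1.067² = 20.948px
Step 8: 18.4 × 1.067⁸ = 30.912px
Difference: 30.912 − 20.948 = 9.964px

10.0px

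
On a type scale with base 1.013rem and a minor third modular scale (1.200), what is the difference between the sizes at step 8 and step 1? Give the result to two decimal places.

3.14rem

Step 1: 1.013 × 1.200 = 1.2156rem
Step 8: 1.013 × 1.200⁸ = 4.3557rem
Difference: 4.3557 − 1.2156 = 3.1401rem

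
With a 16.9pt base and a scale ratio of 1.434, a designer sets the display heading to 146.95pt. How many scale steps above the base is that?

1.434ⁿ = 146.95 / 16.9 = 8.6953
n = ln(8.6953) / ln(1.434) = 2.1628 / 0.3605 ≈ 6.00

6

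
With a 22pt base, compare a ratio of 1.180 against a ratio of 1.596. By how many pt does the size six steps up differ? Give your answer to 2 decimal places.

304.21pt

At 1.180: 22.0 × 1.180⁶ = 59.3902pt
At 1.596: 22.0 × 1.596⁶ = 363.5968pt
Difference: 363.5968 − 59.3902 = 304.2066pt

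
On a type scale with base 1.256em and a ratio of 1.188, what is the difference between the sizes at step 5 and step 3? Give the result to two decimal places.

0.87em

Step 3: 1.256 × 1.188³ = 2.1059em
Step 5: 1.256 × 1.188⁵ = 2.9722em
Difference: 2.9722 − 2.1059 = 0.8663em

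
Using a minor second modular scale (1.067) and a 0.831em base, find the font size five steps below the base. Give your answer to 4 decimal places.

0.6009em

0.831 ÷ 1.067⁵ = 0.831 ÷ 1.38300 ≈ 0.6009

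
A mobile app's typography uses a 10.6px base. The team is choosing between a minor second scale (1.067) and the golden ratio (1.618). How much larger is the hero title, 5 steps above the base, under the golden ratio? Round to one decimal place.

102.9px

Minor second: 10.6 × 1.067⁵ = 14.660px
Golden ratio: 10.6 × 1.618⁵ = 117.543px
Difference: 117.543 − 14.660 = 102.883px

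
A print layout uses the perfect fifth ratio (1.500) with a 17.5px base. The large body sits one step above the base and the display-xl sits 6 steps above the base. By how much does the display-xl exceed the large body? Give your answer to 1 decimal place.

173.1px

Step 1: 17.5 × 1.500 = 26.250px
Step 6: 17.5 × 1.500⁶ = 199.336px
Difference: 199.336 − 26.250 = 173.086px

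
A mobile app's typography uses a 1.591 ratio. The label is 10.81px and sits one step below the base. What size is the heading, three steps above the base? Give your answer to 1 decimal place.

The gap is 3 − (-1) = 4 steps, so the factor is 1.591^4.
10.81 × 1.591⁴ = 10.81 × 6.40738 ≈ 69.264

69.3px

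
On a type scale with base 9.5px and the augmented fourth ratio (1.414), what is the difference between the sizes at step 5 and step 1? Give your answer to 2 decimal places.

Step 1: 9.5 × 1.414 = 13.4330px
Step 5: 9.5 × 1.414⁵ = 53.6996px
Difference: 53.6996 − 13.4330 = 40.2666px

40.27px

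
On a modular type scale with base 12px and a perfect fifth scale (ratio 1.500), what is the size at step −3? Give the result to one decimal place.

3.6px

Every step multiplies by the scale ratio.
12.0 ÷ 1.500³ = 12.0 ÷ 3.37500 ≈ 3.56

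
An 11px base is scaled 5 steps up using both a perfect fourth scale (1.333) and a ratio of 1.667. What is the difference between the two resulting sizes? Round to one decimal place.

95.3px

Perfect fourth: 11.0 × 1.333⁵ = 46.296px
At 1.667: 11.0 × 1.667⁵ = 141.602px
Difference: 141.602 − 46.296 = 95.306px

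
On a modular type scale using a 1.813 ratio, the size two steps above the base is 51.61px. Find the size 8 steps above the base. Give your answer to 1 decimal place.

1832.8px

51.61 × 1.813⁶ = 51.61 × 35.51296 ≈ 1832.824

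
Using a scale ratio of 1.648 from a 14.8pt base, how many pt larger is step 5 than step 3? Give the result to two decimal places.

113.66pt

Step 3: 14.8 × 1.648³ = 66.2420pt
Step 5: 14.8 × 1.648⁵ = 179.9069pt
Difference: 179.9069 − 66.2420 = 113.6649pt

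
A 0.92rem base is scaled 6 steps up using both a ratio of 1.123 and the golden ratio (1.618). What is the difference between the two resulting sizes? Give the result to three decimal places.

14.661rem

At 1.123: 0.92 × 1.123⁶ = 1.84530rem
Golden ratio: 0.92 × 1.618⁶ = 16.50665rem
Difference: 16.50665 − 1.84530 = 14.66135rem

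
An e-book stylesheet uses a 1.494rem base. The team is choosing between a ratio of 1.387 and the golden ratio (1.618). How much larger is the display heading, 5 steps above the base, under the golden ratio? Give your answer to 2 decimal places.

At 1.387: 1.494 × 1.387⁵ = 7.6689rem
Golden ratio: 1.494 × 1.618⁵ = 16.5670rem
Difference: 16.5670 − 7.6689 = 8.8981rem

8.90rem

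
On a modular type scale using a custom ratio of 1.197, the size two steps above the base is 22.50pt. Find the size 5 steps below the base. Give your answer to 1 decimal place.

Moving from step +2 to step -5 is 7 steps down, so divide by r⁷.
22.50 ÷ 1.197⁷ = 22.50 ÷ 3.52094 ≈ 6.390

6.4pt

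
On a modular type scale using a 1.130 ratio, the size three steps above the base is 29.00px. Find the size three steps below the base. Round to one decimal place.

13.9px

29.00 ÷ 1.130⁶ = 29.00 ÷ 2.08195 ≈ 13.929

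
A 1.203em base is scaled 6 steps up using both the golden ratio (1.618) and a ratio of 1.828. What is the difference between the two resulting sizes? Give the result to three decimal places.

Golden ratio: 1.203 × 1.618⁶ = 21.58424em
At 1.828: 1.203 × 1.828⁶ = 44.88723em
Difference: 44.88723 − 21.58424 = 23.30299em

23.303em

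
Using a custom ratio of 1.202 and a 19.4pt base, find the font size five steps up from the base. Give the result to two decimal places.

Each step on a modular scale multiplies by the ratio, so the size n steps from the base is base × ratioⁿ.
19.4 × 1.202⁵ = 19.4 × 2.50913 ≈ 48.68

48.68pt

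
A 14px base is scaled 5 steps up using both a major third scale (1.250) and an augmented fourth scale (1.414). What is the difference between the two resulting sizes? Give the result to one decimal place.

Major third: 14.0 × 1.250⁵ = 42.725px
Augmented fourth: 14.0 × 1.414⁵ = 79.136px
Difference: 79.136 − 42.725 = 36.411px

36.4px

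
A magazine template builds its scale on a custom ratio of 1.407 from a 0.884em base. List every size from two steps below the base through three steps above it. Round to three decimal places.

0.447em, 0.628em, 0.884em, 1.244em, 1.750em, 2.462em

Step -2: 0.884 ÷ 1.407² = 0.447
Step -1: 0.884 ÷ 1.407 = 0.628
Step 0: 0.884em
Step 1: 0.884 × 1.407 = 1.244
Step 2: 0.884 × 1.407² = 1.750
Step 3: 0.884 × 1.407³ = 2.462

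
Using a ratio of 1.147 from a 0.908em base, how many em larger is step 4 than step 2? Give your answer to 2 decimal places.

Step 2: 0.908 × 1.147² = 1.1946em
Step 4: 0.908 × 1.147⁴ = 1.5716em
Difference: 1.5716 − 1.1946 = 0.3770em

0.38em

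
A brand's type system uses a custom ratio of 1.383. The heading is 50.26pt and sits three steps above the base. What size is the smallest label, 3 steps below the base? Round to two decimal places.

7.18pt

The gap is -3 − (3) = -6 steps, so the factor is 1.383^-6.
50.26 ÷ 1.383⁶ = 50.26 ÷ 6.99734 ≈ 7.183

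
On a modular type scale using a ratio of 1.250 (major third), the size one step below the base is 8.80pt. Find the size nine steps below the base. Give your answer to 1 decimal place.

The gap is -9 − (-1) = -8 steps, so the factor is 1.250^-8.
8.80 ÷ 1.250⁸ = 8.80 ÷ 5.96046 ≈ 1.476

1.5pt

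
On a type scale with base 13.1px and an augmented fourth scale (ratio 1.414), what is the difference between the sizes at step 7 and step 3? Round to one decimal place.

Step 3: 13.1 × 1.414³ = 37.036px
Step 7: 13.1 × 1.414⁷ = 148.053px
Difference: 148.053 − 37.036 = 111.017px

111.0px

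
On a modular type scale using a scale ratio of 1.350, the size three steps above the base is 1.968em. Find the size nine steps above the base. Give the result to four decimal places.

1.968 × 1.350⁶ = 1.968 × 6.05345 ≈ 11.9132

11.9132em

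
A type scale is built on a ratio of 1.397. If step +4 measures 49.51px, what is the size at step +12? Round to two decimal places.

49.51 × 1.397⁸ = 49.51 × 14.50679 ≈ 718.231

718.23px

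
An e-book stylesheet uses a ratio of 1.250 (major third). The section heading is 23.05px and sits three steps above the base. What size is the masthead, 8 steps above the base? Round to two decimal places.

70.34px

23.05 × 1.250⁵ = 23.05 × 3.05176 ≈ 70.343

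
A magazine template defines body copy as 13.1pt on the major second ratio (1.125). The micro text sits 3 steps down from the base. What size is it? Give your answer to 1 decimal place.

9.2pt

13.1 ÷ 1.125³ = 13.1 ÷ 1.42383 ≈ 9.20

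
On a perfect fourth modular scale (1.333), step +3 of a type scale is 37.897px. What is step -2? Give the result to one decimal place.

9.0px

Moving from step +3 to step -2 is 5 steps down, so divide by r⁵.
37.897 ÷ 1.333⁵ = 37.897 ÷ 4.20873 ≈ 9.004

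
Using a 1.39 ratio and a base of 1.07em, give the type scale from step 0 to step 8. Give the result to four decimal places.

Step 0: 1.07em
Step 1: 1.07 × 1.39 = 1.4873
Step 2: 1.07 × 1.39² = 2.0673
Step 3: 1.07 × 1.39³ = 2.8736
Step 4: 1.07 × 1.39⁴ = 3.9943
Step 5: 1.07 × 1.39⁵ = 5.5521
Step 6: 1.07 × 1.39⁶ = 7.7174
Step 7: 1.07 × 1.39⁷ = 10.7272
Step 8: 1.07 × 1.39⁸ = 14.9108

1.0700em, 1.4873em, 2.0673em, 2.8736em, 3.9943em, 5.5521em, 7.7174em, 10.7272em, 14.9108em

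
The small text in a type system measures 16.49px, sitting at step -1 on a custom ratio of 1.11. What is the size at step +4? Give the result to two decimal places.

27.79px

16.49 × 1.11⁵ = 16.49 × 1.68506 ≈ 27.787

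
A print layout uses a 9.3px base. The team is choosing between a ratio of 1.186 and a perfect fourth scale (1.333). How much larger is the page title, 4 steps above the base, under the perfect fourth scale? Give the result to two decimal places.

At 1.186: 9.3 × 1.186⁴ = 18.4002px
Perfect fourth: 9.3 × 1.333⁴ = 29.3632px
Difference: 29.3632 − 18.4002 = 10.9630px

10.96px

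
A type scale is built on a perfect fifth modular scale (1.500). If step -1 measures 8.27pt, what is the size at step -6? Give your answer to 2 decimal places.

8.27 ÷ 1.500⁵ = 8.27 ÷ 7.59375 ≈ 1.089

1.09pt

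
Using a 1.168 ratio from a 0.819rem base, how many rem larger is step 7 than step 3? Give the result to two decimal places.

Step 3: 0.819 × 1.168³ = 1.3050rem
Step 7: 0.819 × 1.168⁷ = 2.4288rem
Difference: 2.4288 − 1.3050 = 1.1238rem

1.12rem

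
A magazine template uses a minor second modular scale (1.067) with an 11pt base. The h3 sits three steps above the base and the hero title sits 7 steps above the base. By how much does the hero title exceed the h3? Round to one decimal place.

Step 3: 11.0 × 1.067³ = 13.362pt
Step 7: 11.0 × 1.067⁷ = 17.320pt
Difference: 17.320 − 13.362 = 3.958pt

4.0pt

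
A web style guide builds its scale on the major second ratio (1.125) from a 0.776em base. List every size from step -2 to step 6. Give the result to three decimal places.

0.613em, 0.690em, 0.776em, 0.873em, 0.982em, 1.105em, 1.243em, 1.398em, 1.573em

Step -2: 0.776 ÷ 1.125² = 0.613
Step -1: 0.776 ÷ 1.125 = 0.690
Step 0: 0.776em
Step 1: 0.776 × 1.125 = 0.873
Step 2: 0.776 × 1.125² = 0.982
Step 3: 0.776 × 1.125³ = 1.105
Step 4: 0.776 × 1.125⁴ = 1.243
Step 5: 0.776 × 1.125⁵ = 1.398
Step 6: 0.776 × 1.125⁶ = 1.573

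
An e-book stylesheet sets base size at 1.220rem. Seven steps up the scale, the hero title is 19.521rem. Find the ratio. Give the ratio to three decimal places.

r⁷ = 19.521 / 1.220, so r = (19.521/1.220)^(1/7).
r = 16.0008^(1/7) ≈ 1.4860

1.486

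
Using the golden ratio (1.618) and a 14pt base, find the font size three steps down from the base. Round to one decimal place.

14.0 ÷ 1.618³ = 14.0 ÷ 4.23580 ≈ 3.31

3.3pt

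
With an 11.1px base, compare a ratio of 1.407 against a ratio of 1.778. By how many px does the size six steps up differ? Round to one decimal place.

At 1.407: 11.1 × 1.407⁶ = 86.117px
At 1.778: 11.1 × 1.778⁶ = 350.682px
Difference: 350.682 − 86.117 = 264.565px

264.6px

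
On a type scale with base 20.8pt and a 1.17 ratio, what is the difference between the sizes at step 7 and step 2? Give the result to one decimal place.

Step 2: 20.8 × 1.17² = 28.473pt
Step 7: 20.8 × 1.17⁷ = 62.426pt
Difference: 62.426 − 28.473 = 33.953pt

34.0pt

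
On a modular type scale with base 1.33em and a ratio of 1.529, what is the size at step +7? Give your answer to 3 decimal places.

25.984em

1.33 × 1.529⁷ = 1.33 × 19.53675 ≈ 25.984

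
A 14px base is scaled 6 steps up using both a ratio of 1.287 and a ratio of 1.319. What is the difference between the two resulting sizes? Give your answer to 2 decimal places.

10.10px

At 1.287: 14.0 × 1.287⁶ = 63.6208px
At 1.319: 14.0 × 1.319⁶ = 73.7219px
Difference: 73.7219 − 63.6208 = 10.1011px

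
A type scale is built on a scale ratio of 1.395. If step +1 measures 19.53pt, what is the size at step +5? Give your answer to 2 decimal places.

19.53 × 1.395⁴ = 19.53 × 3.78701 ≈ 73.960

73.96pt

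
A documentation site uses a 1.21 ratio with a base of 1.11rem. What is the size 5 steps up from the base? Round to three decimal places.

2.879rem

Every step multiplies by the scale ratio.
1.11 × 1.21⁵ = 1.11 × 2.59374 ≈ 2.879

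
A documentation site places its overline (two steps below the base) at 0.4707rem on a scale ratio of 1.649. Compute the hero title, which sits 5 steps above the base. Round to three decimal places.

15.606rem

Moving from step -2 to step +5 is 7 steps up, so multiply by r⁷.
0.4707 × 1.649⁷ = 0.4707 × 33.15466 ≈ 15.606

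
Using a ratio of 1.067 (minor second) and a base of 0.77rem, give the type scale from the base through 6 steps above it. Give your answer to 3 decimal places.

0.770rem, 0.822rem, 0.877rem, 0.935rem, 0.998rem, 1.065rem, 1.136rem

Step 0: 0.77rem
Step 1: 0.77 × 1.067 = 0.822
Step 2: 0.77 × 1.067² = 0.877
Step 3: 0.77 × 1.067³ = 0.935
Step 4: 0.77 × 1.067⁴ = 0.998
Step 5: 0.77 × 1.067⁵ = 1.065
Step 6: 0.77 × 1.067⁶ = 1.136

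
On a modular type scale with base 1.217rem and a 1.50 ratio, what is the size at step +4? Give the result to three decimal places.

6.161rem

Every step multiplies by the scale ratio.
1.217 × 1.50⁴ = 1.217 × 5.06250 ≈ 6.161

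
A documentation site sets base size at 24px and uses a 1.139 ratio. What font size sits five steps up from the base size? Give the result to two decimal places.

24.0 × 1.139⁵ = 24.0 × 1.91698 ≈ 46.01

46.01px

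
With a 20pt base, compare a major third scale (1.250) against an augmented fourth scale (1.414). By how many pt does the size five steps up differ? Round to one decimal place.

Major third: 20.0 × 1.250⁵ = 61.035pt
Augmented fourth: 20.0 × 1.414⁵ = 113.052pt
Difference: 113.052 − 61.035 = 52.017pt

52.0pt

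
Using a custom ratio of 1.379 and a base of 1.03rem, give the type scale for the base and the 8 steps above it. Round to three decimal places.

Step 0: 1.03rem
Step 1: 1.03 × 1.379 = 1.420
Step 2: 1.03 × 1.379² = 1.959
Step 3: 1.03 × 1.379³ = 2.701
Step 4: 1.03 × 1.379⁴ = 3.725
Step 5: 1.03 × 1.379⁵ = 5.136
Step 6: 1.03 × 1.379⁶ = 7.083
Step 7: 1.03 × 1.379⁷ = 9.768
Step 8: 1.03 × 1.379⁸ = 13.469

1.030rem, 1.420rem, 1.959rem, 2.701rem, 3.725rem, 5.136rem, 7.083rem, 9.768rem, 13.469rem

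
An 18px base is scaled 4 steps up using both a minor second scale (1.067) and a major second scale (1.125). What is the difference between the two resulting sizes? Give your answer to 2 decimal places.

Minor second: 18.0 × 1.067⁴ = 23.3308px
Major second: 18.0 × 1.125⁴ = 28.8325px
Difference: 28.8325 − 23.3308 = 5.5017px

5.50px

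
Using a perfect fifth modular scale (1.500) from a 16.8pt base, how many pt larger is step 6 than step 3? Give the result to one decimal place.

134.7pt

Step 3: 16.8 × 1.500³ = 56.700pt
Step 6: 16.8 × 1.500⁶ = 191.363pt
Difference: 191.363 − 56.700 = 134.663pt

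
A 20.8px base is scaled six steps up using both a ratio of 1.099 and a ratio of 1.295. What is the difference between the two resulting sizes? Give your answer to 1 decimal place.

At 1.099: 20.8 × 1.099⁶ = 36.648px
At 1.295: 20.8 × 1.295⁶ = 98.103px
Difference: 98.103 − 36.648 = 61.455px

61.5px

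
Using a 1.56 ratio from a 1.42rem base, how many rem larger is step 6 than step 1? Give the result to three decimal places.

18.251rem

Step 1: 1.42 × 1.56 = 2.21520rem
Step 6: 1.42 × 1.56⁶ = 20.46614rem
Difference: 20.46614 − 2.21520 = 18.25094rem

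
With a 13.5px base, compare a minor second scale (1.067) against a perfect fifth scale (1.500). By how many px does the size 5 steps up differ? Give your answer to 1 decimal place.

Minor second: 13.5 × 1.067⁵ = 18.670px
Perfect fifth: 13.5 × 1.500⁵ = 102.516px
Difference: 102.516 − 18.670 = 83.846px

83.8px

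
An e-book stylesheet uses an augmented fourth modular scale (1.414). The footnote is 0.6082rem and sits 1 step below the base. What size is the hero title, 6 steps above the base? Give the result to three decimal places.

The gap is 6 − (-1) = 7 steps, so the factor is 1.414^7.
0.6082 × 1.414⁷ = 0.6082 × 11.30175 ≈ 6.874

6.874rem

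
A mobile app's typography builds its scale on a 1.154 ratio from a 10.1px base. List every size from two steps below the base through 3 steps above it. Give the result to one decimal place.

7.6px, 8.8px, 10.1px, 11.7px, 13.5px, 15.5px

Step -2: 10.1 ÷ 1.154² = 7.6
Step -1: 10.1 ÷ 1.154 = 8.8
Step 0: 10.1px
Step 1: 10.1 × 1.154 = 11.7
Step 2: 10.1 × 1.154² = 13.5
Step 3: 10.1 × 1.154³ = 15.5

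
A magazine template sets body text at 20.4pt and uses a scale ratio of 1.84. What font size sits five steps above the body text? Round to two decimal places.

430.25pt

A modular type scale is a geometric sequence: sizeₙ = base × rⁿ.
20.4 × 1.84⁵ = 20.4 × 21.09061 ≈ 430.25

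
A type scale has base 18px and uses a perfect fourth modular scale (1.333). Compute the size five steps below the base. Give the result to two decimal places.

18.0 ÷ 1.333⁵ = 18.0 ÷ 4.20873 ≈ 4.28

4.28px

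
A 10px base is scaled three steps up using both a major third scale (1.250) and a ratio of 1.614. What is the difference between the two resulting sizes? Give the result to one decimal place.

22.5px

Major third: 10.0 × 1.250³ = 19.531px
At 1.614: 10.0 × 1.614³ = 42.045px
Difference: 42.045 − 19.531 = 22.514px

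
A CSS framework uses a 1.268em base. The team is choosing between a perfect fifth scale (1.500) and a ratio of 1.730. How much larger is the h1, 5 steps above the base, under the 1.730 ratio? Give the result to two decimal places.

10.02em

Perfect fifth: 1.268 × 1.500⁵ = 9.6289em
At 1.730: 1.268 × 1.730⁵ = 19.6494em
Difference: 19.6494 − 9.6289 = 10.0205em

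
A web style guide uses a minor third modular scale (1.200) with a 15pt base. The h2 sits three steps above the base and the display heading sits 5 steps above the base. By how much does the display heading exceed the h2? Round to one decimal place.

11.4pt

Step 3: 15.0 × 1.200³ = 25.920pt
Step 5: 15.0 × 1.200⁵ = 37.325pt
Difference: 37.325 − 25.920 = 11.405pt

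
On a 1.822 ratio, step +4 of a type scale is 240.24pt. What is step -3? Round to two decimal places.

3.60pt

240.24 ÷ 1.822⁷ = 240.24 ÷ 66.65590 ≈ 3.604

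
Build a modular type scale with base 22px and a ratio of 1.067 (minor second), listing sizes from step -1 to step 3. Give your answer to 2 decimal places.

20.62px, 22.00px, 23.47px, 25.05px, 26.72px

Step -1: 22.0 ÷ 1.067 = 20.62
Step 0: 22px
Step 1: 22.0 × 1.067 = 23.47
Step 2: 22.0 × 1.067² = 25.05
Step 3: 22.0 × 1.067³ = 26.72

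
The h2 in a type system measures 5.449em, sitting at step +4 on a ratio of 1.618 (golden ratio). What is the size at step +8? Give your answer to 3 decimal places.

5.449 × 1.618⁴ = 5.449 × 6.85353 ≈ 37.345

37.345em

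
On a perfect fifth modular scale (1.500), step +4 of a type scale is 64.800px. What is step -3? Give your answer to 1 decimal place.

3.8px

64.800 ÷ 1.500⁷ = 64.800 ÷ 17.08594 ≈ 3.793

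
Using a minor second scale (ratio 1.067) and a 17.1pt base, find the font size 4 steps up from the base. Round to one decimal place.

Every step multiplies by the scale ratio.
17.1 × 1.067⁴ = 17.1 × 1.29616 ≈ 22.16

22.2pt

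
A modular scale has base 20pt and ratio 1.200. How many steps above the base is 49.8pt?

1.200ⁿ = 49.8 / 20 = 2.4900
n = ln(2.4900) / ln(1.200) = 0.9123 / 0.1823 ≈ 5.00

5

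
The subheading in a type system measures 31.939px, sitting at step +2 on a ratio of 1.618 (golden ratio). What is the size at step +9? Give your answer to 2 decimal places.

927.19px

31.939 × 1.618⁷ = 31.939 × 29.03017 ≈ 927.195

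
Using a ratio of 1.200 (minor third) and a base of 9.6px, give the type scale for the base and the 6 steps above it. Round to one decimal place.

Step 0: 9.6px
Step 1: 9.6 × 1.200 = 11.5
Step 2: 9.6 × 1.200² = 13.8
Step 3: 9.6 × 1.200³ = 16.6
Step 4: 9.6 × 1.200⁴ = 19.9
Step 5: 9.6 × 1.200⁵ = 23.9
Step 6: 9.6 × 1.200⁶ = 28.7

9.6px, 11.5px, 13.8px, 16.6px, 19.9px, 23.9px, 28.7px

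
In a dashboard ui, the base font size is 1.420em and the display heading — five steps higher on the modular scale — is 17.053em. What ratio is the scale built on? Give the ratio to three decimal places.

r⁵ = 17.053 / 1.420, so r = (17.053/1.420)^(1/5).
r = 12.0092^(1/5) ≈ 1.6440

1.644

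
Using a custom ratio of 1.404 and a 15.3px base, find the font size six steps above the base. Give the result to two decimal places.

15.3 × 1.404⁶ = 15.3 × 7.65954 ≈ 117.19

117.19px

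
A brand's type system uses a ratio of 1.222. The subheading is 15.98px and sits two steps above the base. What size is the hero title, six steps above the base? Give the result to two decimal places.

15.98 × 1.222⁴ = 15.98 × 2.22990 ≈ 35.634

35.63px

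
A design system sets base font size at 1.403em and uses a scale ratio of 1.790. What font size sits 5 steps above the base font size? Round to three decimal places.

Every step multiplies by the scale ratio.
1.403 × 1.790⁵ = 1.403 × 18.37660 ≈ 25.782

25.782em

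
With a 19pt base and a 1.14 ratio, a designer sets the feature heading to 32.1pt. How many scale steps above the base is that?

4

1.14ⁿ = 32.1 / 19 = 1.6895
n = ln(1.6895) / ln(1.14) = 0.5244 / 0.1310 ≈ 4.00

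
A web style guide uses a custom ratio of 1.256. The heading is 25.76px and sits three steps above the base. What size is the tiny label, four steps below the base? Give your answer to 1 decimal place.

5.2px

25.76 ÷ 1.256⁷ = 25.76 ÷ 4.93091 ≈ 5.224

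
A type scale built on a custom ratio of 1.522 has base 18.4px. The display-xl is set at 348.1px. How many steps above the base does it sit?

1.522ⁿ = 348.1 / 18.4 = 18.9185
n = ln(18.9185) / ln(1.522) = 2.9401 / 0.4200 ≈ 7.00

7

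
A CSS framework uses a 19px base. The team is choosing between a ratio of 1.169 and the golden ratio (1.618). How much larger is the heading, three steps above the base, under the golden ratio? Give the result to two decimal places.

At 1.169: 19.0 × 1.169³ = 30.3527px
Golden ratio: 19.0 × 1.618³ = 80.4802px
Difference: 80.4802 − 30.3527 = 50.1275px

50.13px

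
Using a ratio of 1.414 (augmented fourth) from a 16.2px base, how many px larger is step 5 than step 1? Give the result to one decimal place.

68.7px

Step 1: 16.2 × 1.414 = 22.907px
Step 5: 16.2 × 1.414⁵ = 91.572px
Difference: 91.572 − 22.907 = 68.665px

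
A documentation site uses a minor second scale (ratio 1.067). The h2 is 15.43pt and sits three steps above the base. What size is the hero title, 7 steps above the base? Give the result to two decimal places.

20.00pt

Moving from step +3 to step +7 is 4 steps up, so multiply by r⁴.
15.43 × 1.067⁴ = 15.43 × 1.29616 ≈ 20.000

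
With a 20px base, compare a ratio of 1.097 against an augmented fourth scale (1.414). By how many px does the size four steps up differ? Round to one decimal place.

At 1.097: 20.0 × 1.097⁴ = 28.964px
Augmented fourth: 20.0 × 1.414⁴ = 79.952px
Difference: 79.952 − 28.964 = 50.988px

51.0px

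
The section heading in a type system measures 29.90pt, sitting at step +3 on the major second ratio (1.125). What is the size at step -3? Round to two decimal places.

29.90 ÷ 1.125⁶ = 29.90 ÷ 2.02729 ≈ 14.749

14.75pt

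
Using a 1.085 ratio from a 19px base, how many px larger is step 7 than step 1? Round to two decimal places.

Step 1: 19.0 × 1.085 = 20.6150px
Step 7: 19.0 × 1.085⁷ = 33.6327px
Difference: 33.6327 − 20.6150 = 13.0177px

13.02px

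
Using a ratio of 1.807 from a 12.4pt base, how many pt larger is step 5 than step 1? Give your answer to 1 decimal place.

Step 1: 12.4 × 1.807 = 22.407pt
Step 5: 12.4 × 1.807⁵ = 238.898pt
Difference: 238.898 − 22.407 = 216.491pt

216.5pt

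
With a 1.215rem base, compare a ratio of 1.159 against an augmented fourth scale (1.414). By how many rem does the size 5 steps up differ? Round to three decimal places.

4.327rem

At 1.159: 1.215 × 1.159⁵ = 2.54093rem
Augmented fourth: 1.215 × 1.414⁵ = 6.86789rem
Difference: 6.86789 − 2.54093 = 4.32696rem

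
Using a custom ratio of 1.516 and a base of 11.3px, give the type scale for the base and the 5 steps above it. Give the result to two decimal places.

11.30px, 17.13px, 25.97px, 39.37px, 59.69px, 90.48px

Step 0: 11.3px
Step 1: 11.3 × 1.516 = 17.13
Step 2: 11.3 × 1.516² = 25.97
Step 3: 11.3 × 1.516³ = 39.37
Step 4: 11.3 × 1.516⁴ = 59.69
Step 5: 11.3 × 1.516⁵ = 90.48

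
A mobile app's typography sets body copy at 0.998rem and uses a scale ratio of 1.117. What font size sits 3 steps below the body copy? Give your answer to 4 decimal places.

0.7161rem

0.998 ÷ 1.117³ = 0.998 ÷ 1.39367 ≈ 0.7161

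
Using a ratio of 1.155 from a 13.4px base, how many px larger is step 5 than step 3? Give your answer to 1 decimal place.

6.9px

Step 3: 13.4 × 1.155³ = 20.647px
Step 5: 13.4 × 1.155⁵ = 27.543px
Difference: 27.543 − 20.647 = 6.896px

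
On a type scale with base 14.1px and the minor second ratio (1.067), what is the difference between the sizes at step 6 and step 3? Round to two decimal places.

3.68px

Step 3: 14.1 × 1.067³ = 17.1282px
Step 6: 14.1 × 1.067⁶ = 20.8068px
Difference: 20.8068 − 17.1282 = 3.6786px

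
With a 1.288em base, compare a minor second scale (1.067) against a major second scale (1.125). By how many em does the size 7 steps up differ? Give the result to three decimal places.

0.910em

Minor second: 1.288 × 1.067⁷ = 2.02799em
Major second: 1.288 × 1.125⁷ = 2.93754em
Difference: 2.93754 − 2.02799 = 0.90955em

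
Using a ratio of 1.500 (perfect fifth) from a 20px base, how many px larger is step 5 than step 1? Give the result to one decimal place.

Step 1: 20.0 × 1.500 = 30.000px
Step 5: 20.0 × 1.500⁵ = 151.875px
Difference: 151.875 − 30.000 = 121.875px

121.9px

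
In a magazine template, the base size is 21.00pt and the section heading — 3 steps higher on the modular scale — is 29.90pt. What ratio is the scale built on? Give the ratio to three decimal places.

1.125

The ratio satisfies 21.00 × r³ = 29.90, so r = (29.90 / 21.00)^(1/3).
r = 1.4238^(1/3) ≈ 1.1250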